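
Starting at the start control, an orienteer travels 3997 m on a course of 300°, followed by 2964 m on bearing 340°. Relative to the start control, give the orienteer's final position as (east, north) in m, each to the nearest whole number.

Leg 1 (300°, 3997 m): east 3997 sin 300° = -3461.50, north 3997 cos 300° = 1998.50
Leg 2 (340°, 2964 m): east 2964 sin 340° = -1013.75, north 2964 cos 340° = 2785.25
Summing: -4475.25 m east, 4783.75 m north → (-4475, 4784).

(-4475, 4784)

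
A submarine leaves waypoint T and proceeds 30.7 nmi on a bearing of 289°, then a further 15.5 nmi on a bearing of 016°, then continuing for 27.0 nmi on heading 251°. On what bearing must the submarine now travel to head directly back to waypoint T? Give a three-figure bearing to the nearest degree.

108°

Leg 1 (289°, 30.7 nmi): east 30.7 sin 289° = -29.03, north 30.7 cos 289° = 9.99
Leg 2 (016°, 15.5 nmi): east 15.5 sin 16° = 4.27, north 15.5 cos 16° = 14.90
Leg 3 (251°, 27.0 nmi): east 27.0 sin 251° = -25.53, north 27.0 cos 251° = -8.79
Net displacement: -50.28 east, 16.10 north. Direction back to start is (50.28, -16.10): bearing = atan2(50.28, -16.10) mod 360° = 107.76° ≈ 108°.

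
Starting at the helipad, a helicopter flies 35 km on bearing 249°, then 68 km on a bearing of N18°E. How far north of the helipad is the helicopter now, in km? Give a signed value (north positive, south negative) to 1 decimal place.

Leg 1 (249°, 35 km): east 35 sin 249° = -32.68, north 35 cos 249° = -12.54
Leg 2 (N18°E, 68 km): east 68 sin 18° = 21.01, north 68 cos 18° = 64.67
Net north component: 52.13 km.

52.1 km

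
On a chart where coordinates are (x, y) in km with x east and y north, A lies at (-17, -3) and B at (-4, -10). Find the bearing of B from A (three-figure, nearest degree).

118°

Δeast = -4 − -17 = 13.00; Δnorth = -10 − -3 = -7.00.
Bearing = atan2(Δeast, Δnorth) mod 360° = 118.30° ≈ 118°.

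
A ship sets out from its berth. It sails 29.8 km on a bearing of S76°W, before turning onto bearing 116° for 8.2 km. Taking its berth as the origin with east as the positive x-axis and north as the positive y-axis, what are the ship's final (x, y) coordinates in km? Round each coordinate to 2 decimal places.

(-21.54, -10.80)

Leg 1 (S76°W, 29.8 km): east 29.8 sin 256° = -28.91, north 29.8 cos 256° = -7.21
Leg 2 (116°, 8.2 km): east 8.2 sin 116° = 7.37, north 8.2 cos 116° = -3.59
Summing: -21.54 km east, -10.80 km north → (-21.54, -10.80).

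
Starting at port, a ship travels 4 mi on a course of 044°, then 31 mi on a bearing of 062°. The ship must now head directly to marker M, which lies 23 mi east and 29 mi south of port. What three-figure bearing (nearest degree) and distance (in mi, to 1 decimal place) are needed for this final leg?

189°, 47.0 mi

Leg 1 (044°, 4 mi): east 4 sin 44° = 2.78, north 4 cos 44° = 2.88
Leg 2 (062°, 31 mi): east 31 sin 62° = 27.37, north 31 cos 62° = 14.55
Current position: (30.15, 17.43). Target: (23, -29). Remaining: Δeast = -7.15, Δnorth = -46.43.
Bearing = atan2(-7.15, -46.43) mod 360° = 188.75°; distance = √((-7.15)² + (-46.43)²) = 46.978 mi.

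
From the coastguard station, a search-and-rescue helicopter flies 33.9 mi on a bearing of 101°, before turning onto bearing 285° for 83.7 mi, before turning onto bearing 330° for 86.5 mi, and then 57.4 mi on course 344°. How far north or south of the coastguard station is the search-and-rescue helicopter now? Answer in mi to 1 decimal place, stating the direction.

Leg 1 (101°, 33.9 mi): east 33.9 sin 101° = 33.28, north 33.9 cos 101° = -6.47
Leg 2 (285°, 83.7 mi): east 83.7 sin 285° = -80.85, north 83.7 cos 285° = 21.66
Leg 3 (330°, 86.5 mi): east 86.5 sin 330° = -43.25, north 86.5 cos 330° = 74.91
Leg 4 (344°, 57.4 mi): east 57.4 sin 344° = -15.82, north 57.4 cos 344° = 55.18
Net north component: 145.28 mi.

145.3 mi north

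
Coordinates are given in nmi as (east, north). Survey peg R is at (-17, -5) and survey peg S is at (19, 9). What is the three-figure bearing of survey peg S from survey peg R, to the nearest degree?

069°

Δeast = 19 − -17 = 36.00; Δnorth = 9 − -5 = 14.00.
Bearing = atan2(Δeast, Δnorth) mod 360° = 68.75° ≈ 069°.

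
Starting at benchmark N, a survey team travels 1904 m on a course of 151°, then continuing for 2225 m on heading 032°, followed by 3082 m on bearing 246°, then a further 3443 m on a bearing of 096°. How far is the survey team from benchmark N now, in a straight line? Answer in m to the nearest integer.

3047 m

Leg 1 (151°, 1904 m): east 1904 sin 151° = 923.08, north 1904 cos 151° = -1665.28
Leg 2 (032°, 2225 m): east 2225 sin 32° = 1179.07, north 2225 cos 32° = 1886.91
Leg 3 (246°, 3082 m): east 3082 sin 246° = -2815.55, north 3082 cos 246° = -1253.56
Leg 4 (096°, 3443 m): east 3443 sin 96° = 3424.14, north 3443 cos 96° = -359.89
Net: 2710.74 east, -1391.82 north. Distance = √((2710.74)² + (-1391.82)²) = 3047.176 m.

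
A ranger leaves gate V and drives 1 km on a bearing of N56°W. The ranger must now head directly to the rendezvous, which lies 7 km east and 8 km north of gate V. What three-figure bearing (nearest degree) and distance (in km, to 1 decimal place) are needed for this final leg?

046°, 10.8 km

Leg 1 (N56°W, 1 km): east 1 sin 304° = -0.83, north 1 cos 304° = 0.56
Current position: (-0.83, 0.56). Target: (7, 8). Remaining: Δeast = 7.83, Δnorth = 7.44.
Bearing = atan2(7.83, 7.44) mod 360° = 46.46°; distance = √((7.83)² + (7.44)²) = 10.801 km.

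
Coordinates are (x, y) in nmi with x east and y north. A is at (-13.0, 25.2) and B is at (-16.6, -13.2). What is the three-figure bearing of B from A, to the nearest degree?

Δeast = -16.6 − -13.0 = -3.60; Δnorth = -13.2 − 25.2 = -38.40.
Bearing = atan2(Δeast, Δnorth) mod 360° = 185.36° ≈ 185°.

185°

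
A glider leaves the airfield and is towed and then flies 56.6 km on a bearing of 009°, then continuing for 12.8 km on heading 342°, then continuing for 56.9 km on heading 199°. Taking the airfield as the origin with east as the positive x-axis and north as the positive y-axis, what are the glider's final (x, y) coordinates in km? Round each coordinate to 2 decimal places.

Leg 1 (009°, 56.6 km): east 56.6 sin 9° = 8.85, north 56.6 cos 9° = 55.90
Leg 2 (342°, 12.8 km): east 12.8 sin 342° = -3.96, north 12.8 cos 342° = 12.17
Leg 3 (199°, 56.9 km): east 56.9 sin 199° = -18.52, north 56.9 cos 199° = -53.80
Summing: -13.63 km east, 14.28 km north → (-13.63, 14.28).

(-13.63, 14.28)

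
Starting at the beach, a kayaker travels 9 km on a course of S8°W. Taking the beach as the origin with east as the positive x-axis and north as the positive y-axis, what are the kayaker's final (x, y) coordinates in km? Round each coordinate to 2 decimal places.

(-1.25, -8.91)

Leg 1 (S8°W, 9 km): east 9 sin 188° = -1.25, north 9 cos 188° = -8.91
Summing: -1.25 km east, -8.91 km north → (-1.25, -8.91).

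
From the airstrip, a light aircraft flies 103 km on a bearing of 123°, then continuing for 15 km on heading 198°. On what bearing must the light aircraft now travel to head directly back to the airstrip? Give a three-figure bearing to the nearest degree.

Leg 1 (123°, 103 km): east 103 sin 123° = 86.38, north 103 cos 123° = -56.10
Leg 2 (198°, 15 km): east 15 sin 198° = -4.64, north 15 cos 198° = -14.27
Net displacement: 81.75 east, -70.36 north. Direction back to start is (-81.75, 70.36): bearing = atan2(-81.75, 70.36) mod 360° = 310.72° ≈ 311°.

311°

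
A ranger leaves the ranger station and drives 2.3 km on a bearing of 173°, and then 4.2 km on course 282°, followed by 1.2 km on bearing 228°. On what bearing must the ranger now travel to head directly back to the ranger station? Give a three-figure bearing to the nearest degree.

065°

Leg 1 (173°, 2.3 km): east 2.3 sin 173° = 0.28, north 2.3 cos 173° = -2.28
Leg 2 (282°, 4.2 km): east 4.2 sin 282° = -4.11, north 4.2 cos 282° = 0.87
Leg 3 (228°, 1.2 km): east 1.2 sin 228° = -0.89, north 1.2 cos 228° = -0.80
Net displacement: -4.72 east, -2.21 north. Direction back to start is (4.72, 2.21): bearing = atan2(4.72, 2.21) mod 360° = 64.88° ≈ 065°.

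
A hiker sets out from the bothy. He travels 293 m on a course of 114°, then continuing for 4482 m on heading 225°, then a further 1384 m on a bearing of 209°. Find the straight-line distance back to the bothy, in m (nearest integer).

Leg 1 (114°, 293 m): east 293 sin 114° = 267.67, north 293 cos 114° = -119.17
Leg 2 (225°, 4482 m): east 4482 sin 225° = -3169.25, north 4482 cos 225° = -3169.25
Leg 3 (209°, 1384 m): east 1384 sin 209° = -670.98, north 1384 cos 209° = -1210.47
Net: -3572.56 east, -4498.90 north. Distance = √((-3572.56)² + (-4498.90)²) = 5744.849 m.

5745 m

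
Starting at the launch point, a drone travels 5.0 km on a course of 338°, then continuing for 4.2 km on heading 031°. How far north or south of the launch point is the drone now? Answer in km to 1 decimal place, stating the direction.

Leg 1 (338°, 5.0 km): east 5.0 sin 338° = -1.87, north 5.0 cos 338° = 4.64
Leg 2 (031°, 4.2 km): east 4.2 sin 31° = 2.16, north 4.2 cos 31° = 3.60
Net north component: 8.24 km.

8.2 km north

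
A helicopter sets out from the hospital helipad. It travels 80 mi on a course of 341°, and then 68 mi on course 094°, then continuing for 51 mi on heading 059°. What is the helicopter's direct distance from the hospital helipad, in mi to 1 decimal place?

129.4 mi

Leg 1 (341°, 80 mi): east 80 sin 341° = -26.05, north 80 cos 341° = 75.64
Leg 2 (094°, 68 mi): east 68 sin 94° = 67.83, north 68 cos 94° = -4.74
Leg 3 (059°, 51 mi): east 51 sin 59° = 43.72, north 51 cos 59° = 26.27
Net: 85.50 east, 97.16 north. Distance = √((85.50)² + (97.16)²) = 129.430 mi.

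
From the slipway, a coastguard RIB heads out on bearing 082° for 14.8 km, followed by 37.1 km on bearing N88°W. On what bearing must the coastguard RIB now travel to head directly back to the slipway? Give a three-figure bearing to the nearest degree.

099°

Leg 1 (082°, 14.8 km): east 14.8 sin 82° = 14.66, north 14.8 cos 82° = 2.06
Leg 2 (N88°W, 37.1 km): east 37.1 sin 272° = -37.08, north 37.1 cos 272° = 1.29
Net displacement: -22.42 east, 3.35 north. Direction back to start is (22.42, -3.35): bearing = atan2(22.42, -3.35) mod 360° = 98.51° ≈ 099°.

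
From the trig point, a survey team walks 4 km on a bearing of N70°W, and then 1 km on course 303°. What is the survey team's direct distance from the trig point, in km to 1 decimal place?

5.0 km

Leg 1 (N70°W, 4 km): east 4 sin 290° = -3.76, north 4 cos 290° = 1.37
Leg 2 (303°, 1 km): east 1 sin 303° = -0.84, north 1 cos 303° = 0.54
Net: -4.60 east, 1.91 north. Distance = √((-4.60)² + (1.91)²) = 4.979 km.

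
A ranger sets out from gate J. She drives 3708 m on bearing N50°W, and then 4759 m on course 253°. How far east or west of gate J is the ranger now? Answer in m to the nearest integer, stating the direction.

7392 m west

Leg 1 (N50°W, 3708 m): east 3708 sin 310° = -2840.49, north 3708 cos 310° = 2383.46
Leg 2 (253°, 4759 m): east 4759 sin 253° = -4551.05, north 4759 cos 253° = -1391.40
Net east component: -7391.55 m.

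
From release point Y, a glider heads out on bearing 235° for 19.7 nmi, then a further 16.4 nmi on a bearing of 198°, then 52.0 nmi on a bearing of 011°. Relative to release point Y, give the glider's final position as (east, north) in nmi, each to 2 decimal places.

Leg 1 (235°, 19.7 nmi): east 19.7 sin 235° = -16.14, north 19.7 cos 235° = -11.30
Leg 2 (198°, 16.4 nmi): east 16.4 sin 198° = -5.07, north 16.4 cos 198° = -15.60
Leg 3 (011°, 52.0 nmi): east 52.0 sin 11° = 9.92, north 52.0 cos 11° = 51.04
Summing: -11.28 nmi east, 24.15 nmi north → (-11.28, 24.15).

(-11.28, 24.15)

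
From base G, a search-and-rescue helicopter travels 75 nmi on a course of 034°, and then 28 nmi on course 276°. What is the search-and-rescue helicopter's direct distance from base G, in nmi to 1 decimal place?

Leg 1 (034°, 75 nmi): east 75 sin 34° = 41.94, north 75 cos 34° = 62.18
Leg 2 (276°, 28 nmi): east 28 sin 276° = -27.85, north 28 cos 276° = 2.93
Net: 14.09 east, 65.10 north. Distance = √((14.09)² + (65.10)²) = 66.612 nmi.

66.6 nmi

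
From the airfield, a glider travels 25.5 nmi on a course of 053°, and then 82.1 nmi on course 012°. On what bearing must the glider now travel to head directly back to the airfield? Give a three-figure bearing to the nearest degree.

Leg 1 (053°, 25.5 nmi): east 25.5 sin 53° = 20.37, north 25.5 cos 53° = 15.35
Leg 2 (012°, 82.1 nmi): east 82.1 sin 12° = 17.07, north 82.1 cos 12° = 80.31
Net displacement: 37.43 east, 95.65 north. Direction back to start is (-37.43, -95.65): bearing = atan2(-37.43, -95.65) mod 360° = 201.37° ≈ 201°.

201°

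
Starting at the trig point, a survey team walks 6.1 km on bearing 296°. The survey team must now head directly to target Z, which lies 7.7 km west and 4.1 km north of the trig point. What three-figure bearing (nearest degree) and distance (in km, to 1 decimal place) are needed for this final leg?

Leg 1 (296°, 6.1 km): east 6.1 sin 296° = -5.48, north 6.1 cos 296° = 2.67
Current position: (-5.48, 2.67). Target: (-7.7, 4.1). Remaining: Δeast = -2.22, Δnorth = 1.43.
Bearing = atan2(-2.22, 1.43) mod 360° = 302.74°; distance = √((-2.22)² + (1.43)²) = 2.636 km.

303°, 2.6 km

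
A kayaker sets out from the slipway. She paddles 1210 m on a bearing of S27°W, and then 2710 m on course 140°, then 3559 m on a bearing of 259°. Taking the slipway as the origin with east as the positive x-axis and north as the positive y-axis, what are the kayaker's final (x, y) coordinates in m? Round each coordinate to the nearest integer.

(-2301, -3833)

Leg 1 (S27°W, 1210 m): east 1210 sin 207° = -549.33, north 1210 cos 207° = -1078.12
Leg 2 (140°, 2710 m): east 2710 sin 140° = 1741.95, north 2710 cos 140° = -2075.98
Leg 3 (259°, 3559 m): east 3559 sin 259° = -3493.61, north 3559 cos 259° = -679.09
Summing: -2300.99 m east, -3833.19 m north → (-2301, -3833).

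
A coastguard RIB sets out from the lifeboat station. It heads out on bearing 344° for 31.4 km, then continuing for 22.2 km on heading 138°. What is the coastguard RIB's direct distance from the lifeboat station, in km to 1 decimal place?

Leg 1 (344°, 31.4 km): east 31.4 sin 344° = -8.66, north 31.4 cos 344° = 30.18
Leg 2 (138°, 22.2 km): east 22.2 sin 138° = 14.85, north 22.2 cos 138° = -16.50
Net: 6.20 east, 13.69 north. Distance = √((6.20)² + (13.69)²) = 15.025 km.

15.0 km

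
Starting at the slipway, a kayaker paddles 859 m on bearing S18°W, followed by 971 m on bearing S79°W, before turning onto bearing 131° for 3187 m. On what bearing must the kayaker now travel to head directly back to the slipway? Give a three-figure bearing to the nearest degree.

339°

Leg 1 (S18°W, 859 m): east 859 sin 198° = -265.45, north 859 cos 198° = -816.96
Leg 2 (S79°W, 971 m): east 971 sin 259° = -953.16, north 971 cos 259° = -185.28
Leg 3 (131°, 3187 m): east 3187 sin 131° = 2405.26, north 3187 cos 131° = -2090.86
Net displacement: 1186.65 east, -3093.09 north. Direction back to start is (-1186.65, 3093.09): bearing = atan2(-1186.65, 3093.09) mod 360° = 339.01° ≈ 339°.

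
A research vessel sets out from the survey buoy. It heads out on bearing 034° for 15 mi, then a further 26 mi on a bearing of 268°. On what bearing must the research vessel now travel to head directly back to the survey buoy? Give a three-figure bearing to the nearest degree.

Leg 1 (034°, 15 mi): east 15 sin 34° = 8.39, north 15 cos 34° = 12.44
Leg 2 (268°, 26 mi): east 26 sin 268° = -25.98, north 26 cos 268° = -0.91
Net displacement: -17.60 east, 11.53 north. Direction back to start is (17.60, -11.53): bearing = atan2(17.60, -11.53) mod 360° = 123.23° ≈ 123°.

123°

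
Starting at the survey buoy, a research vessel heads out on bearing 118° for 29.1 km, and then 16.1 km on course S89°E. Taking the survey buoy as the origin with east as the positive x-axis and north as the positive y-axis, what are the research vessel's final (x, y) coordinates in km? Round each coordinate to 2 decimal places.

(41.79, -13.94)

Leg 1 (118°, 29.1 km): east 29.1 sin 118° = 25.69, north 29.1 cos 118° = -13.66
Leg 2 (S89°E, 16.1 km): east 16.1 sin 91° = 16.10, north 16.1 cos 91° = -0.28
Summing: 41.79 km east, -13.94 km north → (41.79, -13.94).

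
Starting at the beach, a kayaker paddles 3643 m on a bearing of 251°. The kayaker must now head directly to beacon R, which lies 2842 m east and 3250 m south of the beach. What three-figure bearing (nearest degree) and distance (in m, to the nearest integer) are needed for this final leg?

Leg 1 (251°, 3643 m): east 3643 sin 251° = -3444.52, north 3643 cos 251° = -1186.04
Current position: (-3444.52, -1186.04). Target: (2842, -3250). Remaining: Δeast = 6286.52, Δnorth = -2063.96.
Bearing = atan2(6286.52, -2063.96) mod 360° = 108.18°; distance = √((6286.52)² + (-2063.96)²) = 6616.668 m.

108°, 6617 m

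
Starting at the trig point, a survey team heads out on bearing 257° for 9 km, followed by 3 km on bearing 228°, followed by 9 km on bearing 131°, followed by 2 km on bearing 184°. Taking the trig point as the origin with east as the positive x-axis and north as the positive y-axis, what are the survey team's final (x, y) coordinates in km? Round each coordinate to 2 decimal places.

Leg 1 (257°, 9 km): east 9 sin 257° = -8.77, north 9 cos 257° = -2.02
Leg 2 (228°, 3 km): east 3 sin 228° = -2.23, north 3 cos 228° = -2.01
Leg 3 (131°, 9 km): east 9 sin 131° = 6.79, north 9 cos 131° = -5.90
Leg 4 (184°, 2 km): east 2 sin 184° = -0.14, north 2 cos 184° = -2.00
Summing: -4.35 km east, -11.93 km north → (-4.35, -11.93).

(-4.35, -11.93)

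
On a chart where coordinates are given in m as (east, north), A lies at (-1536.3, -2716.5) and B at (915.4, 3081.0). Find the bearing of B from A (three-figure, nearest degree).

023°

Δeast = 915.4 − -1536.3 = 2451.70; Δnorth = 3081.0 − -2716.5 = 5797.50.
Bearing = atan2(Δeast, Δnorth) mod 360° = 22.92° ≈ 023°.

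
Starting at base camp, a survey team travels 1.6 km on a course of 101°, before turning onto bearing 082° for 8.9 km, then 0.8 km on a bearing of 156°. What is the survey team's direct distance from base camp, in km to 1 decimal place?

10.7 km

Leg 1 (101°, 1.6 km): east 1.6 sin 101° = 1.57, north 1.6 cos 101° = -0.31
Leg 2 (082°, 8.9 km): east 8.9 sin 82° = 8.81, north 8.9 cos 82° = 1.24
Leg 3 (156°, 0.8 km): east 0.8 sin 156° = 0.33, north 0.8 cos 156° = -0.73
Net: 10.71 east, 0.20 north. Distance = √((10.71)² + (0.20)²) = 10.711 km.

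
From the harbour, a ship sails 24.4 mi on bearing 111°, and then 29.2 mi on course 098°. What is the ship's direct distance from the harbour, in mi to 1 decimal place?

53.3 mi

Leg 1 (111°, 24.4 mi): east 24.4 sin 111° = 22.78, north 24.4 cos 111° = -8.74
Leg 2 (098°, 29.2 mi): east 29.2 sin 98° = 28.92, north 29.2 cos 98° = -4.06
Net: 51.70 east, -12.81 north. Distance = √((51.70)² + (-12.81)²) = 53.258 mi.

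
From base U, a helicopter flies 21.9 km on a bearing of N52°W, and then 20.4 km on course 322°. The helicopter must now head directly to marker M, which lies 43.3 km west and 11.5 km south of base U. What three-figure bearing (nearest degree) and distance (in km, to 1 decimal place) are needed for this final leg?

Leg 1 (N52°W, 21.9 km): east 21.9 sin 308° = -17.26, north 21.9 cos 308° = 13.48
Leg 2 (322°, 20.4 km): east 20.4 sin 322° = -12.56, north 20.4 cos 322° = 16.08
Current position: (-29.82, 29.56). Target: (-43.3, -11.5). Remaining: Δeast = -13.48, Δnorth = -41.06.
Bearing = atan2(-13.48, -41.06) mod 360° = 198.18°; distance = √((-13.48)² + (-41.06)²) = 43.216 km.

198°, 43.2 km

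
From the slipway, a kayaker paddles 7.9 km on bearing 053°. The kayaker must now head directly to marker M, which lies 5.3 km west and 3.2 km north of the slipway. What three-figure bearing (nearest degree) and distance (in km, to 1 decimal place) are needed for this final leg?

Leg 1 (053°, 7.9 km): east 7.9 sin 53° = 6.31, north 7.9 cos 53° = 4.75
Current position: (6.31, 4.75). Target: (-5.3, 3.2). Remaining: Δeast = -11.61, Δnorth = -1.55.
Bearing = atan2(-11.61, -1.55) mod 360° = 262.37°; distance = √((-11.61)² + (-1.55)²) = 11.713 km.

262°, 11.7 km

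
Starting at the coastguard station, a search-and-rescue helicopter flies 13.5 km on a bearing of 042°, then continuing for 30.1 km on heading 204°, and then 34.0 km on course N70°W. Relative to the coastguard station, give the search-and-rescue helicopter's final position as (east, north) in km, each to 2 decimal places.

Leg 1 (042°, 13.5 km): east 13.5 sin 42° = 9.03, north 13.5 cos 42° = 10.03
Leg 2 (204°, 30.1 km): east 30.1 sin 204° = -12.24, north 30.1 cos 204° = -27.50
Leg 3 (N70°W, 34.0 km): east 34.0 sin 290° = -31.95, north 34.0 cos 290° = 11.63
Summing: -35.16 km east, -5.84 km north → (-35.16, -5.84).

(-35.16, -5.84)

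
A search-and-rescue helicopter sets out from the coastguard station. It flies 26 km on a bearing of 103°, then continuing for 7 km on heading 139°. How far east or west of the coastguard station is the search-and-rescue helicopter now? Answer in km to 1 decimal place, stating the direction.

29.9 km east

Leg 1 (103°, 26 km): east 26 sin 103° = 25.33, north 26 cos 103° = -5.85
Leg 2 (139°, 7 km): east 7 sin 139° = 4.59, north 7 cos 139° = -5.28
Net east component: 29.93 km.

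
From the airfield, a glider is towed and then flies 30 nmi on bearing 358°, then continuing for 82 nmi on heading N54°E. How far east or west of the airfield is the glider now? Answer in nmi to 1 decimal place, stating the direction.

65.3 nmi east

Leg 1 (358°, 30 nmi): east 30 sin 358° = -1.05, north 30 cos 358° = 29.98
Leg 2 (N54°E, 82 nmi): east 82 sin 54° = 66.34, north 82 cos 54° = 48.20
Net east component: 65.29 nmi.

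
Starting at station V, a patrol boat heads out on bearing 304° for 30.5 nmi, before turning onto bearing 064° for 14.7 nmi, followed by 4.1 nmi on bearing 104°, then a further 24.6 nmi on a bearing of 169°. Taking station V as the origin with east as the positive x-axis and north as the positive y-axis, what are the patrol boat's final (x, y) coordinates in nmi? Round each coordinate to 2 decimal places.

Leg 1 (304°, 30.5 nmi): east 30.5 sin 304° = -25.29, north 30.5 cos 304° = 17.06
Leg 2 (064°, 14.7 nmi): east 14.7 sin 64° = 13.21, north 14.7 cos 64° = 6.44
Leg 3 (104°, 4.1 nmi): east 4.1 sin 104° = 3.98, north 4.1 cos 104° = -0.99
Leg 4 (169°, 24.6 nmi): east 24.6 sin 169° = 4.69, north 24.6 cos 169° = -24.15
Summing: -3.40 nmi east, -1.64 nmi north → (-3.40, -1.64).

(-3.40, -1.64)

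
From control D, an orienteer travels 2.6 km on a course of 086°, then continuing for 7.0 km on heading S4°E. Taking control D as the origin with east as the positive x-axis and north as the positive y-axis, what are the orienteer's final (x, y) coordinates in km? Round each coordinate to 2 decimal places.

(3.08, -6.80)

Leg 1 (086°, 2.6 km): east 2.6 sin 86° = 2.59, north 2.6 cos 86° = 0.18
Leg 2 (S4°E, 7.0 km): east 7.0 sin 176° = 0.49, north 7.0 cos 176° = -6.98
Summing: 3.08 km east, -6.80 km north → (3.08, -6.80).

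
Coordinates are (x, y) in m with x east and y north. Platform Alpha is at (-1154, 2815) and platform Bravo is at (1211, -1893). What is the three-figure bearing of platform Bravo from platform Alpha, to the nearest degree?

153°

Δeast = 1211 − -1154 = 2365.00; Δnorth = -1893 − 2815 = -4708.00.
Bearing = atan2(Δeast, Δnorth) mod 360° = 153.33° ≈ 153°.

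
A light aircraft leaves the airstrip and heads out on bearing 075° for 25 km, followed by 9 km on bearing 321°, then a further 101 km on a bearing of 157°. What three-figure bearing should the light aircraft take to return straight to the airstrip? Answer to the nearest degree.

Leg 1 (075°, 25 km): east 25 sin 75° = 24.15, north 25 cos 75° = 6.47
Leg 2 (321°, 9 km): east 9 sin 321° = -5.66, north 9 cos 321° = 6.99
Leg 3 (157°, 101 km): east 101 sin 157° = 39.46, north 101 cos 157° = -92.97
Net displacement: 57.95 east, -79.51 north. Direction back to start is (-57.95, 79.51): bearing = atan2(-57.95, 79.51) mod 360° = 323.91° ≈ 324°.

324°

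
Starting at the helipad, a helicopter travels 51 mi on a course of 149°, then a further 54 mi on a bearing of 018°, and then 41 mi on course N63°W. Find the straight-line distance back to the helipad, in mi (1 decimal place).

27.0 mi

Leg 1 (149°, 51 mi): east 51 sin 149° = 26.27, north 51 cos 149° = -43.72
Leg 2 (018°, 54 mi): east 54 sin 18° = 16.69, north 54 cos 18° = 51.36
Leg 3 (N63°W, 41 mi): east 41 sin 297° = -36.53, north 41 cos 297° = 18.61
Net: 6.42 east, 26.26 north. Distance = √((6.42)² + (26.26)²) = 27.029 mi.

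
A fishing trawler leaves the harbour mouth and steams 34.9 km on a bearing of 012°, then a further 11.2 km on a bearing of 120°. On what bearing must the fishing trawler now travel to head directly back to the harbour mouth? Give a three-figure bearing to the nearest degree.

Leg 1 (012°, 34.9 km): east 34.9 sin 12° = 7.26, north 34.9 cos 12° = 34.14
Leg 2 (120°, 11.2 km): east 11.2 sin 120° = 9.70, north 11.2 cos 120° = -5.60
Net displacement: 16.96 east, 28.54 north. Direction back to start is (-16.96, -28.54): bearing = atan2(-16.96, -28.54) mod 360° = 210.72° ≈ 211°.

211°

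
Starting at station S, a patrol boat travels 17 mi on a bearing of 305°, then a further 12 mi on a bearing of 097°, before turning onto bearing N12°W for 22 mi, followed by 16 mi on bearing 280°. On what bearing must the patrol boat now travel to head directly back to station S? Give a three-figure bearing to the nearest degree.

146°

Leg 1 (305°, 17 mi): east 17 sin 305° = -13.93, north 17 cos 305° = 9.75
Leg 2 (097°, 12 mi): east 12 sin 97° = 11.91, north 12 cos 97° = -1.46
Leg 3 (N12°W, 22 mi): east 22 sin 348° = -4.57, north 22 cos 348° = 21.52
Leg 4 (280°, 16 mi): east 16 sin 280° = -15.76, north 16 cos 280° = 2.78
Net displacement: -22.35 east, 32.59 north. Direction back to start is (22.35, -32.59): bearing = atan2(22.35, -32.59) mod 360° = 145.56° ≈ 146°.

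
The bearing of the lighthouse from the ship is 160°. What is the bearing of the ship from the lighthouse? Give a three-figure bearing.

340°

Back-bearing = 160° + 180° = 340°.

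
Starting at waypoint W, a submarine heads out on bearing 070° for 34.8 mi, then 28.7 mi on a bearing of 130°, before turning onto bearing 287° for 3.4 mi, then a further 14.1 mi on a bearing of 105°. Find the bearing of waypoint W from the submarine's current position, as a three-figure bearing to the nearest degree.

278°

Leg 1 (070°, 34.8 mi): east 34.8 sin 70° = 32.70, north 34.8 cos 70° = 11.90
Leg 2 (130°, 28.7 mi): east 28.7 sin 130° = 21.99, north 28.7 cos 130° = -18.45
Leg 3 (287°, 3.4 mi): east 3.4 sin 287° = -3.25, north 3.4 cos 287° = 0.99
Leg 4 (105°, 14.1 mi): east 14.1 sin 105° = 13.62, north 14.1 cos 105° = -3.65
Net displacement: 65.05 east, -9.20 north. Direction back to start is (-65.05, 9.20): bearing = atan2(-65.05, 9.20) mod 360° = 278.05° ≈ 278°.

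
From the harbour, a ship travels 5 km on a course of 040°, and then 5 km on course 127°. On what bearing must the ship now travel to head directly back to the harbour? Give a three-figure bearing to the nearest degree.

264°

Leg 1 (040°, 5 km): east 5 sin 40° = 3.21, north 5 cos 40° = 3.83
Leg 2 (127°, 5 km): east 5 sin 127° = 3.99, north 5 cos 127° = -3.01
Net displacement: 7.21 east, 0.82 north. Direction back to start is (-7.21, -0.82): bearing = atan2(-7.21, -0.82) mod 360° = 263.50° ≈ 264°.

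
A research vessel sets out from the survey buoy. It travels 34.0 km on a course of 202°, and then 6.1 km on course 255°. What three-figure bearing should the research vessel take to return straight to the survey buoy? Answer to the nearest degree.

029°

Leg 1 (202°, 34.0 km): east 34.0 sin 202° = -12.74, north 34.0 cos 202° = -31.52
Leg 2 (255°, 6.1 km): east 6.1 sin 255° = -5.89, north 6.1 cos 255° = -1.58
Net displacement: -18.63 east, -33.10 north. Direction back to start is (18.63, 33.10): bearing = atan2(18.63, 33.10) mod 360° = 29.37° ≈ 029°.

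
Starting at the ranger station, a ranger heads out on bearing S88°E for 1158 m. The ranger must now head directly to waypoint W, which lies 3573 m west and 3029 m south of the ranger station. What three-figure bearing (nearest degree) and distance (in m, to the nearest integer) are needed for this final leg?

238°, 5595 m

Leg 1 (S88°E, 1158 m): east 1158 sin 92° = 1157.29, north 1158 cos 92° = -40.41
Current position: (1157.29, -40.41). Target: (-3573, -3029). Remaining: Δeast = -4730.29, Δnorth = -2988.59.
Bearing = atan2(-4730.29, -2988.59) mod 360° = 237.72°; distance = √((-4730.29)² + (-2988.59)²) = 5595.296 m.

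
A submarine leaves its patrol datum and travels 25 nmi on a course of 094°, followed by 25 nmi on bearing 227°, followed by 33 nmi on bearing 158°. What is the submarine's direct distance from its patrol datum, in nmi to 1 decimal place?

52.9 nmi

Leg 1 (094°, 25 nmi): east 25 sin 94° = 24.94, north 25 cos 94° = -1.74
Leg 2 (227°, 25 nmi): east 25 sin 227° = -18.28, north 25 cos 227° = -17.05
Leg 3 (158°, 33 nmi): east 33 sin 158° = 12.36, north 33 cos 158° = -30.60
Net: 19.02 east, -49.39 north. Distance = √((19.02)² + (-49.39)²) = 52.926 nmi.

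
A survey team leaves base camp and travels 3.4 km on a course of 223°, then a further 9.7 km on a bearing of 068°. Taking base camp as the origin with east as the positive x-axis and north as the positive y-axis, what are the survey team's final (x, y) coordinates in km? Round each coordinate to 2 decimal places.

(6.67, 1.15)

Leg 1 (223°, 3.4 km): east 3.4 sin 223° = -2.32, north 3.4 cos 223° = -2.49
Leg 2 (068°, 9.7 km): east 9.7 sin 68° = 8.99, north 9.7 cos 68° = 3.63
Summing: 6.67 km east, 1.15 km north → (6.67, 1.15).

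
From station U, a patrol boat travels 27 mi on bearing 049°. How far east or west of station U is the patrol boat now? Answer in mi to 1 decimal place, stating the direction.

20.4 mi east

Leg 1 (049°, 27 mi): east 27 sin 49° = 20.38, north 27 cos 49° = 17.71
Net east component: 20.38 mi.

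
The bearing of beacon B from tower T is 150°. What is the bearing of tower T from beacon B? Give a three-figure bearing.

Back-bearing = 150° + 180° = 330°.

330°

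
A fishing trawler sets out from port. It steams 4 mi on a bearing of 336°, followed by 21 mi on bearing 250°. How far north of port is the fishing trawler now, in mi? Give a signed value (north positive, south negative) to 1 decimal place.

-3.5 mi

Leg 1 (336°, 4 mi): east 4 sin 336° = -1.63, north 4 cos 336° = 3.65
Leg 2 (250°, 21 mi): east 21 sin 250° = -19.73, north 21 cos 250° = -7.18
Net north component: -3.53 mi.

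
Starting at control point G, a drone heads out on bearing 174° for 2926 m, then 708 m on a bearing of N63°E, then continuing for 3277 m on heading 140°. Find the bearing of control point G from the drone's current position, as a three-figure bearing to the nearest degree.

Leg 1 (174°, 2926 m): east 2926 sin 174° = 305.85, north 2926 cos 174° = -2909.97
Leg 2 (N63°E, 708 m): east 708 sin 63° = 630.83, north 708 cos 63° = 321.43
Leg 3 (140°, 3277 m): east 3277 sin 140° = 2106.41, north 3277 cos 140° = -2510.33
Net displacement: 3043.10 east, -5098.87 north. Direction back to start is (-3043.10, 5098.87): bearing = atan2(-3043.10, 5098.87) mod 360° = 329.17° ≈ 329°.

329°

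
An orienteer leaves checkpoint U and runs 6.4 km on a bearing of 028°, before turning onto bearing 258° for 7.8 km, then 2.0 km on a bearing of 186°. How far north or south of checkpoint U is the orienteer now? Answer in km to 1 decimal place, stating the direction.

Leg 1 (028°, 6.4 km): east 6.4 sin 28° = 3.00, north 6.4 cos 28° = 5.65
Leg 2 (258°, 7.8 km): east 7.8 sin 258° = -7.63, north 7.8 cos 258° = -1.62
Leg 3 (186°, 2.0 km): east 2.0 sin 186° = -0.21, north 2.0 cos 186° = -1.99
Net north component: 2.04 km.

2.0 km north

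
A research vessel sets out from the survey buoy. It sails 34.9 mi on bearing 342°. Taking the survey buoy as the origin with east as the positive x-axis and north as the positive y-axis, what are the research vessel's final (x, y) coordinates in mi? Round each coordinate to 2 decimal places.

Leg 1 (342°, 34.9 mi): east 34.9 sin 342° = -10.78, north 34.9 cos 342° = 33.19
Summing: -10.78 mi east, 33.19 mi north → (-10.78, 33.19).

(-10.78, 33.19)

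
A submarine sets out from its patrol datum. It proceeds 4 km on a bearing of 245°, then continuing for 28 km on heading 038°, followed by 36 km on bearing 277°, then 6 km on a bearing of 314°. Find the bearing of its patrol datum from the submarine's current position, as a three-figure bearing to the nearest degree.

Leg 1 (245°, 4 km): east 4 sin 245° = -3.63, north 4 cos 245° = -1.69
Leg 2 (038°, 28 km): east 28 sin 38° = 17.24, north 28 cos 38° = 22.06
Leg 3 (277°, 36 km): east 36 sin 277° = -35.73, north 36 cos 277° = 4.39
Leg 4 (314°, 6 km): east 6 sin 314° = -4.32, north 6 cos 314° = 4.17
Net displacement: -26.43 east, 28.93 north. Direction back to start is (26.43, -28.93): bearing = atan2(26.43, -28.93) mod 360° = 137.58° ≈ 138°.

138°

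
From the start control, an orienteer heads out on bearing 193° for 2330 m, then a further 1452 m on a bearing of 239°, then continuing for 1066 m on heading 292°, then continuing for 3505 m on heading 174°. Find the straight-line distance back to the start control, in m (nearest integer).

Leg 1 (193°, 2330 m): east 2330 sin 193° = -524.14, north 2330 cos 193° = -2270.28
Leg 2 (239°, 1452 m): east 1452 sin 239° = -1244.61, north 1452 cos 239° = -747.84
Leg 3 (292°, 1066 m): east 1066 sin 292° = -988.38, north 1066 cos 292° = 399.33
Leg 4 (174°, 3505 m): east 3505 sin 174° = 366.37, north 3505 cos 174° = -3485.80
Net: -2390.75 east, -6104.59 north. Distance = √((-2390.75)² + (-6104.59)²) = 6556.039 m.

6556 m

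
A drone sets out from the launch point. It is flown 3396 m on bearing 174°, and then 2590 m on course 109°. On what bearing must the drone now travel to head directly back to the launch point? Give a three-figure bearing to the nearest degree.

Leg 1 (174°, 3396 m): east 3396 sin 174° = 354.98, north 3396 cos 174° = -3377.40
Leg 2 (109°, 2590 m): east 2590 sin 109° = 2448.89, north 2590 cos 109° = -843.22
Net displacement: 2803.87 east, -4220.62 north. Direction back to start is (-2803.87, 4220.62): bearing = atan2(-2803.87, 4220.62) mod 360° = 326.40° ≈ 326°.

326°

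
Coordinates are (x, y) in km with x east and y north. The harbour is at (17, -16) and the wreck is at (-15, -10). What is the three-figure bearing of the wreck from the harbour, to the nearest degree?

281°

Δeast = -15 − 17 = -32.00; Δnorth = -10 − -16 = 6.00.
Bearing = atan2(Δeast, Δnorth) mod 360° = 280.62° ≈ 281°.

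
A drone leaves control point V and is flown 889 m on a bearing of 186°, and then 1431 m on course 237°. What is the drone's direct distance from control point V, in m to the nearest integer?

Leg 1 (186°, 889 m): east 889 sin 186° = -92.93, north 889 cos 186° = -884.13
Leg 2 (237°, 1431 m): east 1431 sin 237° = -1200.14, north 1431 cos 237° = -779.38
Net: -1293.06 east, -1663.51 north. Distance = √((-1293.06)² + (-1663.51)²) = 2106.958 m.

2107 m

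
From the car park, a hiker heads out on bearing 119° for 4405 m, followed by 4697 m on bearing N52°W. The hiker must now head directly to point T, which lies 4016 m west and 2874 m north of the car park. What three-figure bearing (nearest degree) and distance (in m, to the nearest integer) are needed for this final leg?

Leg 1 (119°, 4405 m): east 4405 sin 119° = 3852.70, north 4405 cos 119° = -2135.59
Leg 2 (N52°W, 4697 m): east 4697 sin 308° = -3701.29, north 4697 cos 308° = 2891.76
Current position: (151.41, 756.18). Target: (-4016, 2874). Remaining: Δeast = -4167.41, Δnorth = 2117.82.
Bearing = atan2(-4167.41, 2117.82) mod 360° = 296.94°; distance = √((-4167.41)² + (2117.82)²) = 4674.667 m.

297°, 4675 m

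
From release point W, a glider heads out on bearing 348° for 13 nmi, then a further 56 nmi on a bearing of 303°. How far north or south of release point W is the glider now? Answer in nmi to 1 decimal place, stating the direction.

43.2 nmi north

Leg 1 (348°, 13 nmi): east 13 sin 348° = -2.70, north 13 cos 348° = 12.72
Leg 2 (303°, 56 nmi): east 56 sin 303° = -46.97, north 56 cos 303° = 30.50
Net north component: 43.22 nmi.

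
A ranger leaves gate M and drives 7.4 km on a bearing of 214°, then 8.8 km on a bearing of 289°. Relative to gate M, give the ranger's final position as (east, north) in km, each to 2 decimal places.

(-12.46, -3.27)

Leg 1 (214°, 7.4 km): east 7.4 sin 214° = -4.14, north 7.4 cos 214° = -6.13
Leg 2 (289°, 8.8 km): east 8.8 sin 289° = -8.32, north 8.8 cos 289° = 2.86
Summing: -12.46 km east, -3.27 km north → (-12.46, -3.27).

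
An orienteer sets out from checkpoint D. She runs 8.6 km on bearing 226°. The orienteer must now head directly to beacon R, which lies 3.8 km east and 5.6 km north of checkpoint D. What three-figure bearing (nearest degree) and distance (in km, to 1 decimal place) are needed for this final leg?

041°, 15.3 km

Leg 1 (226°, 8.6 km): east 8.6 sin 226° = -6.19, north 8.6 cos 226° = -5.97
Current position: (-6.19, -5.97). Target: (3.8, 5.6). Remaining: Δeast = 9.99, Δnorth = 11.57.
Bearing = atan2(9.99, 11.57) mod 360° = 40.79°; distance = √((9.99)² + (11.57)²) = 15.287 km.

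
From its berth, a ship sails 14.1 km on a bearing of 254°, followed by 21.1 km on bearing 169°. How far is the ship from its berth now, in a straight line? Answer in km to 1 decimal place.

26.4 km

Leg 1 (254°, 14.1 km): east 14.1 sin 254° = -13.55, north 14.1 cos 254° = -3.89
Leg 2 (169°, 21.1 km): east 21.1 sin 169° = 4.03, north 21.1 cos 169° = -20.71
Net: -9.53 east, -24.60 north. Distance = √((-9.53)² + (-24.60)²) = 26.380 km.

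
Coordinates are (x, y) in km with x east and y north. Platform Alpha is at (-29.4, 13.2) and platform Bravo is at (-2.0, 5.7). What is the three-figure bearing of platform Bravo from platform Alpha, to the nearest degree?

105°

Δeast = -2.0 − -29.4 = 27.40; Δnorth = 5.7 − 13.2 = -7.50.
Bearing = atan2(Δeast, Δnorth) mod 360° = 105.31° ≈ 105°.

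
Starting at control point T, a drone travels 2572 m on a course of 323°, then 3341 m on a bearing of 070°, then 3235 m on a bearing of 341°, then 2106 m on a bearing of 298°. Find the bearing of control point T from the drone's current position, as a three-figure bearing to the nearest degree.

170°

Leg 1 (323°, 2572 m): east 2572 sin 323° = -1547.87, north 2572 cos 323° = 2054.09
Leg 2 (070°, 3341 m): east 3341 sin 70° = 3139.51, north 3341 cos 70° = 1142.69
Leg 3 (341°, 3235 m): east 3235 sin 341° = -1053.21, north 3235 cos 341° = 3058.75
Leg 4 (298°, 2106 m): east 2106 sin 298° = -1859.49, north 2106 cos 298° = 988.71
Net displacement: -1321.06 east, 7244.24 north. Direction back to start is (1321.06, -7244.24): bearing = atan2(1321.06, -7244.24) mod 360° = 169.67° ≈ 170°.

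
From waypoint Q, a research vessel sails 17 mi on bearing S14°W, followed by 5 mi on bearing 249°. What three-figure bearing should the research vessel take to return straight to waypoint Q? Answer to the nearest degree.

026°

Leg 1 (S14°W, 17 mi): east 17 sin 194° = -4.11, north 17 cos 194° = -16.50
Leg 2 (249°, 5 mi): east 5 sin 249° = -4.67, north 5 cos 249° = -1.79
Net displacement: -8.78 east, -18.29 north. Direction back to start is (8.78, 18.29): bearing = atan2(8.78, 18.29) mod 360° = 25.65° ≈ 026°.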